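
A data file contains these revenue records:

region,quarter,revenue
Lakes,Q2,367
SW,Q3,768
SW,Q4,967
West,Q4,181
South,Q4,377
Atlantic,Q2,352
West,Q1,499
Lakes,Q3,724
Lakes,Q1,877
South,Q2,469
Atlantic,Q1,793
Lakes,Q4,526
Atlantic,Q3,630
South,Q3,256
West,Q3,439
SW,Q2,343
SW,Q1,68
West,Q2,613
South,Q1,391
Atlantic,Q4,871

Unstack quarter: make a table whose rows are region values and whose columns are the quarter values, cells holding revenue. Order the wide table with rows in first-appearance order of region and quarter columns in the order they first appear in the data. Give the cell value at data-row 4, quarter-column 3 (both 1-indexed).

With rows in first-appearance order of region, row 4 is region=South. quarter columns in first-appearance order: Q2, Q3, Q4, Q1; column 3 is Q4.
Long rows with region=South, quarter=Q4: revenue = 377.

377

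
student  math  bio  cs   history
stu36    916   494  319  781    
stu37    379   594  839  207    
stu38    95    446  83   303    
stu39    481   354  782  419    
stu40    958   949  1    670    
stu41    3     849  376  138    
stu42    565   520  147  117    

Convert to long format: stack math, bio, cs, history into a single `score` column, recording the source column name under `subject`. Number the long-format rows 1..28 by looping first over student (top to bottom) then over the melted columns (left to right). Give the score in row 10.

28 rows total (7 × 4). Row 10: index ⌊(10-1)/4⌋ = 2 into student → stu38; (10-1) mod 4 = 1 into the melted columns → bio.
So row 10 is (stu38, bio, 446); score = 446.

446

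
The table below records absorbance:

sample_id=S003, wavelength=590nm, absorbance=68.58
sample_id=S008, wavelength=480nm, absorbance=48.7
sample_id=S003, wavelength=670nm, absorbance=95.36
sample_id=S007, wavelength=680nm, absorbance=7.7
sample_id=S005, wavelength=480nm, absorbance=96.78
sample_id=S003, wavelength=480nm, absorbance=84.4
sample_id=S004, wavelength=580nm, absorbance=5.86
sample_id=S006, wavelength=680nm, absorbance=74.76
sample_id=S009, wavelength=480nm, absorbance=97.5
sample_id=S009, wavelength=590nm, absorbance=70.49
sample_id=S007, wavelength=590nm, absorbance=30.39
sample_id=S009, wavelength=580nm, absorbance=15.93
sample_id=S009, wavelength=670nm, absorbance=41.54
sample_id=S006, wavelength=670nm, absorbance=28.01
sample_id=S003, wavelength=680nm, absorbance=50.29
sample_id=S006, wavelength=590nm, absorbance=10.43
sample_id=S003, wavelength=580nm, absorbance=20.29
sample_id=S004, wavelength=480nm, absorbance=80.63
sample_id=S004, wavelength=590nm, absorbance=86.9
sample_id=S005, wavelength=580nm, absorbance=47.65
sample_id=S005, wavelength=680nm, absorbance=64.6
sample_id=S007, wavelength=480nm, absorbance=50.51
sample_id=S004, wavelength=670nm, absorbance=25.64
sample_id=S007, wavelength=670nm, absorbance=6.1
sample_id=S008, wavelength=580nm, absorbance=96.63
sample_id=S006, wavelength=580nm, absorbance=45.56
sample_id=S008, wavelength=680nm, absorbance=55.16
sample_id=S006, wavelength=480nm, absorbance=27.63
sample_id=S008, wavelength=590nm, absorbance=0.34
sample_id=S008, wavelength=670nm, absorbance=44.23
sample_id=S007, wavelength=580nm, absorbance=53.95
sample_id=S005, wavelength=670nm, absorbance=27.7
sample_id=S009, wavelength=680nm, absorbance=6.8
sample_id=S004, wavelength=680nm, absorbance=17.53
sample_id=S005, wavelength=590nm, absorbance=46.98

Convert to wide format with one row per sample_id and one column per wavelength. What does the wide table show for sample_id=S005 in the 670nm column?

Wide layout: rows indexed by sample_id, columns are the 5 distinct wavelength values (590nm, 480nm, 670nm, 680nm, 580nm).
Cell (sample_id=S005, wavelength=670nm) draws from the long row where sample_id=S005 and wavelength=670nm, which has absorbance=27.7.

27.7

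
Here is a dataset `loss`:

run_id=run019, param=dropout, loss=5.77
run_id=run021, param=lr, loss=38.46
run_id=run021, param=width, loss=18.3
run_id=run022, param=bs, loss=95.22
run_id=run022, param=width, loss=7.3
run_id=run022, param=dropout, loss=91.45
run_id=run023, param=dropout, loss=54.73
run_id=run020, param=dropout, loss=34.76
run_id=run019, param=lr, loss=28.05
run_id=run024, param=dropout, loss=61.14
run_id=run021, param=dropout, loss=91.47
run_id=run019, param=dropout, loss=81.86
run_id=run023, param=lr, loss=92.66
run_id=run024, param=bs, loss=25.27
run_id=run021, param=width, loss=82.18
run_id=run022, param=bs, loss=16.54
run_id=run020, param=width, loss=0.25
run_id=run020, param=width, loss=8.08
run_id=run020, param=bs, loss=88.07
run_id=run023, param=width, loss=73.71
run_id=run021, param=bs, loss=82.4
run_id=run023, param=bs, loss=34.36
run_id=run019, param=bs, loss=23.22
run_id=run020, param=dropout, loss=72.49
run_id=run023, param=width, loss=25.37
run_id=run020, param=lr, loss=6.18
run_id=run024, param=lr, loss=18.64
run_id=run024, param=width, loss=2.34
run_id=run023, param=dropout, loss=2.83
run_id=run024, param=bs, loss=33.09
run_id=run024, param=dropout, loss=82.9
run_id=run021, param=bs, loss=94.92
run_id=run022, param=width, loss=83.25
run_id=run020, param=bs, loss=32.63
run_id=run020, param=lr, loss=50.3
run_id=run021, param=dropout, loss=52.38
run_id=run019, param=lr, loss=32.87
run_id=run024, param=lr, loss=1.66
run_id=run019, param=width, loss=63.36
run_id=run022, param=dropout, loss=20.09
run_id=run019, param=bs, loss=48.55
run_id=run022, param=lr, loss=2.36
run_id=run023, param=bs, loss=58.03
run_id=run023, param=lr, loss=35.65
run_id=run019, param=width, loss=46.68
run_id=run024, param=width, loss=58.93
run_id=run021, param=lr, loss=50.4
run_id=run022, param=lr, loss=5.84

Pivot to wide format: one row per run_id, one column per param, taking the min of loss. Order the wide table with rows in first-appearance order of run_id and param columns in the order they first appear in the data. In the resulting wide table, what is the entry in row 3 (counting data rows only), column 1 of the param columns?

With rows in first-appearance order of run_id, row 3 is run_id=run022. param columns in first-appearance order: dropout, lr, width, bs; column 1 is dropout.
Long rows with run_id=run022, param=dropout: min(91.45, 20.09) = 20.09.

20.09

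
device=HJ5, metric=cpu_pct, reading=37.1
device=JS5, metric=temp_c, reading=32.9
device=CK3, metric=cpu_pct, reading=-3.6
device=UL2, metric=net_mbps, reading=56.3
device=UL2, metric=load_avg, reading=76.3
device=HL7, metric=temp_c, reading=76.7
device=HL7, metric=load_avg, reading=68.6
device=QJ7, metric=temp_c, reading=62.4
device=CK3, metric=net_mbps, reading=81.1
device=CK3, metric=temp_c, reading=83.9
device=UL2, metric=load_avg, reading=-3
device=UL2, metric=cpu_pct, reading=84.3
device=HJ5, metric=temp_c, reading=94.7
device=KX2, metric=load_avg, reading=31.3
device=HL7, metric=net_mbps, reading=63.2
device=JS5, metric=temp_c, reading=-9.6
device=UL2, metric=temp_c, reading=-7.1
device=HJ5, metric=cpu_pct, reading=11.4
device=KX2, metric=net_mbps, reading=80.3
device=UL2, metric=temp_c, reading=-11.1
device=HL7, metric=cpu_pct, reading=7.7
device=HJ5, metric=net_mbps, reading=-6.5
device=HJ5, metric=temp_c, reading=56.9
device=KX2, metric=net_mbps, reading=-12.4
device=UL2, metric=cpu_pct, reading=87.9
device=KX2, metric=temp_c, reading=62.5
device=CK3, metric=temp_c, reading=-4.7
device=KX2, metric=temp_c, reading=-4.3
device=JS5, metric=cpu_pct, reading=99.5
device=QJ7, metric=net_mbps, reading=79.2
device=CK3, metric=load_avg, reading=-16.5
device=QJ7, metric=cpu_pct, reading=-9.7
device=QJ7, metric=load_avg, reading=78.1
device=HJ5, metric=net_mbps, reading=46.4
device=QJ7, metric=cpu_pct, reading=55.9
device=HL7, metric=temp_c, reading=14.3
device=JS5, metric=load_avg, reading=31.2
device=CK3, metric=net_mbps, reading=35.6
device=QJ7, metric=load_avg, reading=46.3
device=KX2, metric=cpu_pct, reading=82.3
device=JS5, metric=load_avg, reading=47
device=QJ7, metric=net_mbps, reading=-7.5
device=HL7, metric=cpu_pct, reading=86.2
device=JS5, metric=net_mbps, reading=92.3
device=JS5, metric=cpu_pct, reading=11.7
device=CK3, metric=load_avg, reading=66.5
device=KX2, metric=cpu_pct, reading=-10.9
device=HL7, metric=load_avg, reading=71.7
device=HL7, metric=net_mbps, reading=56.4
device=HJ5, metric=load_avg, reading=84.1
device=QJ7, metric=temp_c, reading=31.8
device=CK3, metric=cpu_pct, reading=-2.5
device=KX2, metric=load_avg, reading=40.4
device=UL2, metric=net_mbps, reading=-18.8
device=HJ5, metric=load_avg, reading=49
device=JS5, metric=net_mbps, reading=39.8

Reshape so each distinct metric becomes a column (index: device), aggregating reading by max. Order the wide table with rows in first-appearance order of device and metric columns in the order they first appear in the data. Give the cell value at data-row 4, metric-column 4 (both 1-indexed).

With rows in first-appearance order of device, row 4 is device=UL2. metric columns in first-appearance order: cpu_pct, temp_c, net_mbps, load_avg; column 4 is load_avg.
Long rows with device=UL2, metric=load_avg: max(76.3, -3) = 76.3.

76.3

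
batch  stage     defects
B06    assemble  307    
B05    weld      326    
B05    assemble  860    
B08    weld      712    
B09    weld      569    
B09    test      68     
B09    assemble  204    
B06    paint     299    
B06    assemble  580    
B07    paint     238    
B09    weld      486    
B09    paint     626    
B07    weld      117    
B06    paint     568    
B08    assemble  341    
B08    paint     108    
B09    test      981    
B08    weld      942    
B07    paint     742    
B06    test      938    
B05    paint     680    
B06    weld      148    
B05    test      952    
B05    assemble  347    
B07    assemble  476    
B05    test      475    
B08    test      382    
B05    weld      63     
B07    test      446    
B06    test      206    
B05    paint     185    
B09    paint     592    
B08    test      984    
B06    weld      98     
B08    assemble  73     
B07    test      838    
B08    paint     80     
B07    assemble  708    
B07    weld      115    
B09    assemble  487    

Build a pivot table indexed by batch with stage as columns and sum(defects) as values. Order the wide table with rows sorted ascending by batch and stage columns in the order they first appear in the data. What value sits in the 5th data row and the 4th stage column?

With rows sorted ascending by batch, row 5 is batch=B09. stage columns in first-appearance order: assemble, weld, test, paint; column 4 is paint.
Long rows with batch=B09, stage=paint: 626 + 592 = 1218.

1218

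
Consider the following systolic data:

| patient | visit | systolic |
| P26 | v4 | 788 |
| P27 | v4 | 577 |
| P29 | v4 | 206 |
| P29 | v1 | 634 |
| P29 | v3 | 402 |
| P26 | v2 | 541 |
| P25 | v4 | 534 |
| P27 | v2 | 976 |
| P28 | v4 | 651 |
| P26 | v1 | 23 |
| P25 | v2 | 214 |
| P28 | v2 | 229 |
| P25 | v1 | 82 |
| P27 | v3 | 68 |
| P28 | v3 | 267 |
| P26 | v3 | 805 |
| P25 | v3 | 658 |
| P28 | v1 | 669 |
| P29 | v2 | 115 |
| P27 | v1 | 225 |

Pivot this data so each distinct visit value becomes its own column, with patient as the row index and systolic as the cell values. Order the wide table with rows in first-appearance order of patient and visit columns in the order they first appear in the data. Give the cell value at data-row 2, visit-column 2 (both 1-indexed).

225

With rows in first-appearance order of patient, row 2 is patient=P27. visit columns in first-appearance order: v4, v1, v3, v2; column 2 is v1.
Long rows with patient=P27, visit=v1: systolic = 225.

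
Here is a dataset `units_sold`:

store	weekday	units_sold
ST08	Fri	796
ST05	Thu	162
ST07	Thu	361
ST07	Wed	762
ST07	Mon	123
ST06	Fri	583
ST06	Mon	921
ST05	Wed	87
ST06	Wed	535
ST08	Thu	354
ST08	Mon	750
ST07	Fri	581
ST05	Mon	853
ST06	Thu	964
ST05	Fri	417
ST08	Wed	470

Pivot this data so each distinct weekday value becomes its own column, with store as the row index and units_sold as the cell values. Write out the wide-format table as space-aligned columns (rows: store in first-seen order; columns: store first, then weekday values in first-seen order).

Columns: store plus the 4 distinct weekday values (Fri, Thu, Wed, Mon).
For example, row ST08 column Fri takes units_sold=796 from the long row (ST08, Fri).

store  Fri  Thu  Wed  Mon
ST08   796  354  470  750
ST05   417  162  87   853
ST07   581  361  762  123
ST06   583  964  535  921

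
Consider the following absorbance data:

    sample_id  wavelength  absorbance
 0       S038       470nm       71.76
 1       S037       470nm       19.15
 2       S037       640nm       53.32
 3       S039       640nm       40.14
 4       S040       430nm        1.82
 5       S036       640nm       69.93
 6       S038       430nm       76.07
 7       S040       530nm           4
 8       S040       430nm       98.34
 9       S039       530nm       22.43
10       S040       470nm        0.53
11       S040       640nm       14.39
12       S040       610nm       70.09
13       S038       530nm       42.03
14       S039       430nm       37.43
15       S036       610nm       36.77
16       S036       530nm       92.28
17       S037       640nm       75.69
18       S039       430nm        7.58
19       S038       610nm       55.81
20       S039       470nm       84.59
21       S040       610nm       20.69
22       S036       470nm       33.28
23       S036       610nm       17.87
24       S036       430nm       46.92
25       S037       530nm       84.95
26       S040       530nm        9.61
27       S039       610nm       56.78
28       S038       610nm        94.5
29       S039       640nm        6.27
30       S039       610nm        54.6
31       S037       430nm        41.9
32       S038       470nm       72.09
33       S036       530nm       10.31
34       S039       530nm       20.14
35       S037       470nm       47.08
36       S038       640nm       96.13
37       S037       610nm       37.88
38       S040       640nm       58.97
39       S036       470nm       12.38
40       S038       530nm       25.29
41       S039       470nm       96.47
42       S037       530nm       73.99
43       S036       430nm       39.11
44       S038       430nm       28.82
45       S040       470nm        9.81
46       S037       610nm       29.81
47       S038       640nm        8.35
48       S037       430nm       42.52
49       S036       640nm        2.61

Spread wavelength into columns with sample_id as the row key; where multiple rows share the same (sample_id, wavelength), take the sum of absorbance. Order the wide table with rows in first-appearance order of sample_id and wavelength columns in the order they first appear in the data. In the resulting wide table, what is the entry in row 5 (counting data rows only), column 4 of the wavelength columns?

With rows in first-appearance order of sample_id, row 5 is sample_id=S036. wavelength columns in first-appearance order: 470nm, 640nm, 430nm, 530nm, 610nm; column 4 is 530nm.
Long rows with sample_id=S036, wavelength=530nm: 92.28 + 10.31 = 102.59.

102.59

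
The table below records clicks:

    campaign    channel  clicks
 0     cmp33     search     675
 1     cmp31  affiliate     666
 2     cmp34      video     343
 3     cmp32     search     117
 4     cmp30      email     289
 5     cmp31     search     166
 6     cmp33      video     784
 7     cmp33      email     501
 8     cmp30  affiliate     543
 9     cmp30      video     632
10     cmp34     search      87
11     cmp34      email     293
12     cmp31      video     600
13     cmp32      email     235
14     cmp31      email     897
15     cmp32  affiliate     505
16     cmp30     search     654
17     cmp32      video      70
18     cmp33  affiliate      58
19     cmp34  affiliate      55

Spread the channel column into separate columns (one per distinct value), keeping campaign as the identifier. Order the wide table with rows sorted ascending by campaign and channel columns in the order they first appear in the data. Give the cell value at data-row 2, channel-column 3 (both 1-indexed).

With rows sorted ascending by campaign, row 2 is campaign=cmp31. channel columns in first-appearance order: search, affiliate, video, email; column 3 is video.
Long rows with campaign=cmp31, channel=video: clicks = 600.

600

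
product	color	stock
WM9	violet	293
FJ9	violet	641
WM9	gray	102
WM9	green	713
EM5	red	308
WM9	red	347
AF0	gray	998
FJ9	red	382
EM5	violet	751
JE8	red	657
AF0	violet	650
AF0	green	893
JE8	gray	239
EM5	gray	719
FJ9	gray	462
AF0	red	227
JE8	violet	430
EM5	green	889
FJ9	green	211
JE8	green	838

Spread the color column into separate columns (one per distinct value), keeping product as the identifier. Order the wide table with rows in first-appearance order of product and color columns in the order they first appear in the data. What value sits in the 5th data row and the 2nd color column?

239

With rows in first-appearance order of product, row 5 is product=JE8. color columns in first-appearance order: violet, gray, green, red; column 2 is gray.
Long rows with product=JE8, color=gray: stock = 239.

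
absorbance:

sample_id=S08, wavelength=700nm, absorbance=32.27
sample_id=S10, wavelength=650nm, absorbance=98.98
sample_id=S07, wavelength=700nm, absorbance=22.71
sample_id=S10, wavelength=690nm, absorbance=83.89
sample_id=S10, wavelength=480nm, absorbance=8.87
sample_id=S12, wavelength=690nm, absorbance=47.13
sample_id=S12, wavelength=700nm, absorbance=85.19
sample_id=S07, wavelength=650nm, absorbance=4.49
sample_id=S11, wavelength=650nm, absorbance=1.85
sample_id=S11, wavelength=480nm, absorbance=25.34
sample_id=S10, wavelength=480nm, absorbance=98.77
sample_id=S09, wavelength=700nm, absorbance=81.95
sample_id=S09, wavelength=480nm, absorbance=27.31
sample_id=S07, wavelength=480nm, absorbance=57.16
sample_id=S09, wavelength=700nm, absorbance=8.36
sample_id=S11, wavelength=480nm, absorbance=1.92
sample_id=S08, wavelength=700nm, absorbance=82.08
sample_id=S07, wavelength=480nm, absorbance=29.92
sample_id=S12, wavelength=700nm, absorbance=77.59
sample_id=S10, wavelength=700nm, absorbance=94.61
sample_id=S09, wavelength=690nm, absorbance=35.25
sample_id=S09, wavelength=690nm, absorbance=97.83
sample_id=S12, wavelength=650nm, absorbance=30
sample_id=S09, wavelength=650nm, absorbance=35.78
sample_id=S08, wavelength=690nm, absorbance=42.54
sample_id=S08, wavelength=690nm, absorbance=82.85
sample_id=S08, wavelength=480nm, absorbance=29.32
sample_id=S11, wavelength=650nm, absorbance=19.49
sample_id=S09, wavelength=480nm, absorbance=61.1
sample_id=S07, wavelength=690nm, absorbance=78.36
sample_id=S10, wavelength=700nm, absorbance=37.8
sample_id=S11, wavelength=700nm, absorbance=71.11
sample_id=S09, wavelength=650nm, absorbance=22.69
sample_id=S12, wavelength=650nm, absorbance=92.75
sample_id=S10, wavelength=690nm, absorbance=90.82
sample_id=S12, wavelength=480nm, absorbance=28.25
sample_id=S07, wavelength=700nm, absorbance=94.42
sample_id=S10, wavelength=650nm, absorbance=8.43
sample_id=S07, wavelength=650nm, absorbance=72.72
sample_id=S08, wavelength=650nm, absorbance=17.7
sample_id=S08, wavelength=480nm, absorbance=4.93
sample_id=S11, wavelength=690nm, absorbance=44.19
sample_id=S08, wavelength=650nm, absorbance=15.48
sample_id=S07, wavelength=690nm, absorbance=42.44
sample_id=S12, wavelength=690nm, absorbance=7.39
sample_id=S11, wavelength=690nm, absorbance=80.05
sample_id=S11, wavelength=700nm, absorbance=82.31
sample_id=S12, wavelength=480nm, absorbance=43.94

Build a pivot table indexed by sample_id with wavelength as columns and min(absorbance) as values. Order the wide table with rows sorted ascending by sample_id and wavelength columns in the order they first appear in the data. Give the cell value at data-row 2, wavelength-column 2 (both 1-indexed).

With rows sorted ascending by sample_id, row 2 is sample_id=S08. wavelength columns in first-appearance order: 700nm, 650nm, 690nm, 480nm; column 2 is 650nm.
Long rows with sample_id=S08, wavelength=650nm: min(17.7, 15.48) = 15.48.

15.48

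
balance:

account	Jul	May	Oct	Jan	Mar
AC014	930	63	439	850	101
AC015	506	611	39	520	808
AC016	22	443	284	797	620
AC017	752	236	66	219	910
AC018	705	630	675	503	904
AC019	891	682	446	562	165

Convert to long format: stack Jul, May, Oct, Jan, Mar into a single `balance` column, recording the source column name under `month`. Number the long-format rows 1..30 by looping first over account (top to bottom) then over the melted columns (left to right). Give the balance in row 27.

30 rows total (6 × 5). Row 27: index ⌊(27-1)/5⌋ = 5 into account → AC019; (27-1) mod 5 = 1 into the melted columns → May.
So row 27 is (AC019, May, 682); balance = 682.

682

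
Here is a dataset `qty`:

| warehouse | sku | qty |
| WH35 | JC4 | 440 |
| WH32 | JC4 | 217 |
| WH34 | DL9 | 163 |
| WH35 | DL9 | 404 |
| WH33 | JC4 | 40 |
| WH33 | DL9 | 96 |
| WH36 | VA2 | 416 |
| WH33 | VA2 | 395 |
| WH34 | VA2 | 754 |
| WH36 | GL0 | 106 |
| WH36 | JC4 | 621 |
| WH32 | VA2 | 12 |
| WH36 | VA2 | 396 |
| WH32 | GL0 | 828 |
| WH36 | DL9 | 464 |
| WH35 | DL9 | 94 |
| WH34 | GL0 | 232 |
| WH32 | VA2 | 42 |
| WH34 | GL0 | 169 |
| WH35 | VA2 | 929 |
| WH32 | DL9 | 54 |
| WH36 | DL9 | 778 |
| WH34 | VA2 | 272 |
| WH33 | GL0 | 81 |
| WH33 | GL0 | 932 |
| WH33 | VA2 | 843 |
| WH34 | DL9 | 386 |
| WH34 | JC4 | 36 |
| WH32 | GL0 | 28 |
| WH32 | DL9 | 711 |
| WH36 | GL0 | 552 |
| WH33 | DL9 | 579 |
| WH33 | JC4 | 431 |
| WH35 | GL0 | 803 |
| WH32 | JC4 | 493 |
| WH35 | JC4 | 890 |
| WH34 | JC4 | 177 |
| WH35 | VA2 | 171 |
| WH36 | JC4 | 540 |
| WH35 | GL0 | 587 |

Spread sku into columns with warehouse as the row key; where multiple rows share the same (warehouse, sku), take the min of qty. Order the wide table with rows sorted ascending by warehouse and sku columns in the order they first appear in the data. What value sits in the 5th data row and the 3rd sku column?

With rows sorted ascending by warehouse, row 5 is warehouse=WH36. sku columns in first-appearance order: JC4, DL9, VA2, GL0; column 3 is VA2.
Long rows with warehouse=WH36, sku=VA2: min(416, 396) = 396.

396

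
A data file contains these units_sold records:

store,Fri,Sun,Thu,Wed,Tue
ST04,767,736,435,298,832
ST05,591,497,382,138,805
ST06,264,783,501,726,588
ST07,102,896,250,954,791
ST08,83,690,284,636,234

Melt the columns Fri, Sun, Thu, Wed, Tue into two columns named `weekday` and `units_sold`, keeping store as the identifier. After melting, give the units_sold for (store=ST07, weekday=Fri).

102

Unpivoting turns each (store, wide-column) pair into one long row.
The wide cell at row ST07, column Fri holds 102, so the long row (ST07, Fri) has units_sold=102.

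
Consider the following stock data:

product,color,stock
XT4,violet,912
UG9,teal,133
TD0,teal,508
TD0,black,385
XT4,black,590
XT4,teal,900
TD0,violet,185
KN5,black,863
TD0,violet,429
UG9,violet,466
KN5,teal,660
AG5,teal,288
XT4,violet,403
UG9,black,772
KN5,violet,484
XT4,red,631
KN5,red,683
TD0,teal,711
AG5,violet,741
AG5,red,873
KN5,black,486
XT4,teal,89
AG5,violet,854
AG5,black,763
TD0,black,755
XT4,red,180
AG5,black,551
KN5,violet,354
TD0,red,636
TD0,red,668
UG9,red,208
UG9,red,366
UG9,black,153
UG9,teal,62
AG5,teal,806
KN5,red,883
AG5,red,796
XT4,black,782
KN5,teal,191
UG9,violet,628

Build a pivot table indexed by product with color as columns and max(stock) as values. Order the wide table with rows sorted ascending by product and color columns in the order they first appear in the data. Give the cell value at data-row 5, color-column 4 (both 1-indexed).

631

With rows sorted ascending by product, row 5 is product=XT4. color columns in first-appearance order: violet, teal, black, red; column 4 is red.
Long rows with product=XT4, color=red: max(631, 180) = 631.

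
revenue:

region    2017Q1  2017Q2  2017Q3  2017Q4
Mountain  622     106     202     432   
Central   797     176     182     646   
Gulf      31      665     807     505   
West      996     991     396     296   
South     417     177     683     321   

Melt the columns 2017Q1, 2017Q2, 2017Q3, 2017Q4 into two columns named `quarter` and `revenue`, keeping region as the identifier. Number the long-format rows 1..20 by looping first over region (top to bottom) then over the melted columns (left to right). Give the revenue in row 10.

665

20 rows total (5 × 4). Row 10: index ⌊(10-1)/4⌋ = 2 into region → Gulf; (10-1) mod 4 = 1 into the melted columns → 2017Q2.
So row 10 is (Gulf, 2017Q2, 665); revenue = 665.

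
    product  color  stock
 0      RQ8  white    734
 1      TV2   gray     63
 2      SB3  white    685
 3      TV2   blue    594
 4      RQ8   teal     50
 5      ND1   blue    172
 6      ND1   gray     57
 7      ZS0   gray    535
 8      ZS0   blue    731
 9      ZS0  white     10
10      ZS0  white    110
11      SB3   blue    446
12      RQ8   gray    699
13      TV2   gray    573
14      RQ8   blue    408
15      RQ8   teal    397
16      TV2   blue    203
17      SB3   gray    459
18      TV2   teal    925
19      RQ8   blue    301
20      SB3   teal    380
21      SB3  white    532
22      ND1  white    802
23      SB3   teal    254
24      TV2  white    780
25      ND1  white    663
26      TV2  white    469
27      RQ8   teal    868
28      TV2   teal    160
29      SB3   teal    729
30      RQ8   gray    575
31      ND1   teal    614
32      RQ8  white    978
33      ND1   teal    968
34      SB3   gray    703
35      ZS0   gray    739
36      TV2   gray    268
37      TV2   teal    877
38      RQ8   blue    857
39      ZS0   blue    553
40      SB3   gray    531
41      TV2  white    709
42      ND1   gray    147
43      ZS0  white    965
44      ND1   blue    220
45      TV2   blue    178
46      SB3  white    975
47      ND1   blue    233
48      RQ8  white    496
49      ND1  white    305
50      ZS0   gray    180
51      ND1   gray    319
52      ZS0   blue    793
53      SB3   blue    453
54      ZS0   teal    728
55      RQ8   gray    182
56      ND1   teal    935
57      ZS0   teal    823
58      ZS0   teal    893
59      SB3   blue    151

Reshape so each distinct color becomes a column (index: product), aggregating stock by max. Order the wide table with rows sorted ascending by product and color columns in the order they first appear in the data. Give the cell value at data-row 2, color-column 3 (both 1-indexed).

857

With rows sorted ascending by product, row 2 is product=RQ8. color columns in first-appearance order: white, gray, blue, teal; column 3 is blue.
Long rows with product=RQ8, color=blue: max(408, 301, 857) = 857.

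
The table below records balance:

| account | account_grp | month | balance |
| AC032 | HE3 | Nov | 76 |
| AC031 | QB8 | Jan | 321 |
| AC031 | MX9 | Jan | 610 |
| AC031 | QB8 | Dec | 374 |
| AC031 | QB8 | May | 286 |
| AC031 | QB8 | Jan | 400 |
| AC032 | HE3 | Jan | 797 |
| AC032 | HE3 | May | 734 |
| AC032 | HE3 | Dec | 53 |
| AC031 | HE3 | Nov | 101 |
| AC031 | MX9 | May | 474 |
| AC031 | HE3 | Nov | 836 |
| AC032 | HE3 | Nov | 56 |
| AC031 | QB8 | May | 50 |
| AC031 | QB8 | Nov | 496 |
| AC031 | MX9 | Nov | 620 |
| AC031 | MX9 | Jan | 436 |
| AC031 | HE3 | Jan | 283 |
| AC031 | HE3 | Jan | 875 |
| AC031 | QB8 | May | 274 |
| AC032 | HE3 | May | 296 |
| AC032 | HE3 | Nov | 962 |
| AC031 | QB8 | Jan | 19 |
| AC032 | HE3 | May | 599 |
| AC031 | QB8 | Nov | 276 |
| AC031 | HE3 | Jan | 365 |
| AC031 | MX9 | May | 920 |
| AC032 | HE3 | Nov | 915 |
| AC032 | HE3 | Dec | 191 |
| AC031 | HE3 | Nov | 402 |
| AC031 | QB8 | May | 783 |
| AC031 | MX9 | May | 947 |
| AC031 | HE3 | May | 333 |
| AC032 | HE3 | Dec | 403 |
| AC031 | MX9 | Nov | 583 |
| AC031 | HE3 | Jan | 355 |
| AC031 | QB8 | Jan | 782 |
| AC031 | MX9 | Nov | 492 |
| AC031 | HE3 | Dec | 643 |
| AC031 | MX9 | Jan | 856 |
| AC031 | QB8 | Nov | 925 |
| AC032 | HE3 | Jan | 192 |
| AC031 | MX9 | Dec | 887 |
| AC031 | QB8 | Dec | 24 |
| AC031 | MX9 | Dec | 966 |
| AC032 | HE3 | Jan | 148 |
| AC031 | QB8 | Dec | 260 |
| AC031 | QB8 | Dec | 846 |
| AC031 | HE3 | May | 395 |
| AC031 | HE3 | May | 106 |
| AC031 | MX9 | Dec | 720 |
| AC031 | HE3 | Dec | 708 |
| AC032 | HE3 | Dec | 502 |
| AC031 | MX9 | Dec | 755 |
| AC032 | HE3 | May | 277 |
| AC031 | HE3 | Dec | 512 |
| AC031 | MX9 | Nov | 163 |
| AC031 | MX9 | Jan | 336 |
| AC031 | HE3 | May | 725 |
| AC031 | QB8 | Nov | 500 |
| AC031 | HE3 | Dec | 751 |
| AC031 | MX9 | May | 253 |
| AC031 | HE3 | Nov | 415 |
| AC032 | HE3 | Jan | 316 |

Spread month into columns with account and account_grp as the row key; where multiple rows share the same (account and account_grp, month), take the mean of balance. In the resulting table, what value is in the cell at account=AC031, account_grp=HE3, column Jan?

Rows with account=AC031, account_grp=HE3 and month=Jan: balance values are 283, 875, 365, 355.
(283 + 875 + 365 + 355) / 4 = 469.50.

469.50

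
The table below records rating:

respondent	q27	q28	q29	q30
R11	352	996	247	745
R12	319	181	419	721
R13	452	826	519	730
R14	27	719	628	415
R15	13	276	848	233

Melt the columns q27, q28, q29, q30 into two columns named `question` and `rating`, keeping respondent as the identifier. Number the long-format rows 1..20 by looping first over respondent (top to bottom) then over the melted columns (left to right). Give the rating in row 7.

419

20 rows total (5 × 4). Row 7: index ⌊(7-1)/4⌋ = 1 into respondent → R12; (7-1) mod 4 = 2 into the melted columns → q29.
So row 7 is (R12, q29, 419); rating = 419.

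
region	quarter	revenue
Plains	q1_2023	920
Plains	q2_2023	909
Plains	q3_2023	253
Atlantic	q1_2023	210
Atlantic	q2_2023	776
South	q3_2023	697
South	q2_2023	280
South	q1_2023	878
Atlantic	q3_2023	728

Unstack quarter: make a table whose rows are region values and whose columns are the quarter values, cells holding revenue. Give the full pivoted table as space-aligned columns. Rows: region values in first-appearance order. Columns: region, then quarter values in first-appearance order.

Columns: region plus the 3 distinct quarter values (q1_2023, q2_2023, q3_2023).
For example, row Plains column q1_2023 takes revenue=920 from the long row (Plains, q1_2023).

region    q1_2023  q2_2023  q3_2023
Plains    920      909      253    
Atlantic  210      776      728    
South     878      280      697    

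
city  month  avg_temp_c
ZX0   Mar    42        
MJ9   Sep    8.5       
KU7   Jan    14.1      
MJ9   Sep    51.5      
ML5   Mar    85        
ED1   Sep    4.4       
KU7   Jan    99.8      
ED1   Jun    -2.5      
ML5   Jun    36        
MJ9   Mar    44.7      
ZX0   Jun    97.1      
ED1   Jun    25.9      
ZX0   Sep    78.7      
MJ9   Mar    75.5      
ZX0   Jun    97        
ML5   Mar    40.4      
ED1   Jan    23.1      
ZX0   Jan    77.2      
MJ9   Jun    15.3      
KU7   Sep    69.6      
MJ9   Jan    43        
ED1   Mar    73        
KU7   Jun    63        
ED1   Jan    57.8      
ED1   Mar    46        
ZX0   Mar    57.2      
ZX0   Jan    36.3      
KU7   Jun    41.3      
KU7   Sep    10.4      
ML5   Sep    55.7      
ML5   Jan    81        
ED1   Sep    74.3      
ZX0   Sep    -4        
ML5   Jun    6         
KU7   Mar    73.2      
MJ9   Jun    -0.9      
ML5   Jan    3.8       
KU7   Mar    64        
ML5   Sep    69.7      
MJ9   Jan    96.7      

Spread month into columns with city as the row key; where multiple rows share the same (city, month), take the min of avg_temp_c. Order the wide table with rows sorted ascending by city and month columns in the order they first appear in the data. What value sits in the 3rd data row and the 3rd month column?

43

With rows sorted ascending by city, row 3 is city=MJ9. month columns in first-appearance order: Mar, Sep, Jan, Jun; column 3 is Jan.
Long rows with city=MJ9, month=Jan: min(43, 96.7) = 43.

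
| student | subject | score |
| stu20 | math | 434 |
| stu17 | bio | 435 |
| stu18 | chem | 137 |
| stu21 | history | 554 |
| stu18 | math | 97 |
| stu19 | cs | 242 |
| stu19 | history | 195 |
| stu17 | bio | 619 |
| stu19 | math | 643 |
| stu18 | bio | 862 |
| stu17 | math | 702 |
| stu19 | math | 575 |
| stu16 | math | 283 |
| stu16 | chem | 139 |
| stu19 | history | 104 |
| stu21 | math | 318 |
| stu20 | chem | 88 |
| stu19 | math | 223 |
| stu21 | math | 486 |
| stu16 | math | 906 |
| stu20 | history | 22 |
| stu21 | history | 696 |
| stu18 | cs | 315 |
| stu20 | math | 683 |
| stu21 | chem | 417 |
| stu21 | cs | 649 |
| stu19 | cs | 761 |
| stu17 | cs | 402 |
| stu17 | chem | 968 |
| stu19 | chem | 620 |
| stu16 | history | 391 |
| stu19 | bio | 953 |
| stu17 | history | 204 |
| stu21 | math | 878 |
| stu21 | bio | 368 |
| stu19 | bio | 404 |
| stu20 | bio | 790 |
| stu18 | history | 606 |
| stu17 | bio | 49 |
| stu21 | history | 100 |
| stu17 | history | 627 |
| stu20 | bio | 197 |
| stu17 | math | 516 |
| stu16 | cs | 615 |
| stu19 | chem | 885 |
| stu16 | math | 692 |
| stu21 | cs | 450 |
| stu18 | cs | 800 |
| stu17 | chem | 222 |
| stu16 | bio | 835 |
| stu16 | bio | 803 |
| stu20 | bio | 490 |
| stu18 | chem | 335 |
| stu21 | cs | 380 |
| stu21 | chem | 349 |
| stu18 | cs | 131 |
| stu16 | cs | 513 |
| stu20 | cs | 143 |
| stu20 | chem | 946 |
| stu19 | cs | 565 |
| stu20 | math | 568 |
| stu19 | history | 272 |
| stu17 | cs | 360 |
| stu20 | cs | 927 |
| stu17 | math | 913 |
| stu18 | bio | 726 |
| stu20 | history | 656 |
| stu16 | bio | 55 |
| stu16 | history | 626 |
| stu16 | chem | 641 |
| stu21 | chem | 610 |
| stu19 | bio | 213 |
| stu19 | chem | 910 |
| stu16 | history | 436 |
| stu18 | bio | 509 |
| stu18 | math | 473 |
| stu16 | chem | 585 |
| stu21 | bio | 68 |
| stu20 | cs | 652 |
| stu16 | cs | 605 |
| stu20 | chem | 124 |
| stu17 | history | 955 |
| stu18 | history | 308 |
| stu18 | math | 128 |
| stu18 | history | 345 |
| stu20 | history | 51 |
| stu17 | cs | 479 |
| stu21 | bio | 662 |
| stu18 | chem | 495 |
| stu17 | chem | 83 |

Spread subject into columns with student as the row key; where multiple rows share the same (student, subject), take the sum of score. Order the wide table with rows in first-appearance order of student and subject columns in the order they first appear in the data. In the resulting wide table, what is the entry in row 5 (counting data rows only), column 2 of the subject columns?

With rows in first-appearance order of student, row 5 is student=stu19. subject columns in first-appearance order: math, bio, chem, history, cs; column 2 is bio.
Long rows with student=stu19, subject=bio: 953 + 404 + 213 = 1570.

1570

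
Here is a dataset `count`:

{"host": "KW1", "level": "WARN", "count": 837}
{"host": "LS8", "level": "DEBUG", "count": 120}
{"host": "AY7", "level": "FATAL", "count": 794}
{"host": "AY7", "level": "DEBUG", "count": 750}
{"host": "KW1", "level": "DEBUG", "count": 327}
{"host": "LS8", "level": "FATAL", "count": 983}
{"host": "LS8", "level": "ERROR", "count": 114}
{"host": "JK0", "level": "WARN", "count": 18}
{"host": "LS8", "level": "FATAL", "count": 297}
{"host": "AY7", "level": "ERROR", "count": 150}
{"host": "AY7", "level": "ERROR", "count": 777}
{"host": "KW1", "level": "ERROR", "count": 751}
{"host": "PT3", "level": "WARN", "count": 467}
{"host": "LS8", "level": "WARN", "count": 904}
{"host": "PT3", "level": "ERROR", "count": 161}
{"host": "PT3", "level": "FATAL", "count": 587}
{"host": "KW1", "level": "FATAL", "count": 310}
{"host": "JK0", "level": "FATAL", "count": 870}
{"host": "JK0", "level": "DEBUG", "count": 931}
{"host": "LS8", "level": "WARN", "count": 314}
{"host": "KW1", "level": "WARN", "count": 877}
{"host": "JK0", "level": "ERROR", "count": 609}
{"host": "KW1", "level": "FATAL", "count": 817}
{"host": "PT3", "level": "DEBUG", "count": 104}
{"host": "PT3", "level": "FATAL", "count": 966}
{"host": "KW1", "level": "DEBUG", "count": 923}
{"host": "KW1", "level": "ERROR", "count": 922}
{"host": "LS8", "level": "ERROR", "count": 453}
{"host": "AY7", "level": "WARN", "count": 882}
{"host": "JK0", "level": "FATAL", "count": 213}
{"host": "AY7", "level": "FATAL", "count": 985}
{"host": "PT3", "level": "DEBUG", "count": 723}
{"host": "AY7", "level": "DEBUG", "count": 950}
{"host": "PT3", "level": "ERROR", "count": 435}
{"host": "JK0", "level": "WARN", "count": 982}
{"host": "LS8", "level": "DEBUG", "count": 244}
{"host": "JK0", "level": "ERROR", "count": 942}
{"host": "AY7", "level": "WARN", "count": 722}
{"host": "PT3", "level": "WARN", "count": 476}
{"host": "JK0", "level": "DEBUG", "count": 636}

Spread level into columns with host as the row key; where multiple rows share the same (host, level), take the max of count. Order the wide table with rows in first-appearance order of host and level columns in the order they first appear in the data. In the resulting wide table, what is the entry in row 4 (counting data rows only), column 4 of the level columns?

With rows in first-appearance order of host, row 4 is host=JK0. level columns in first-appearance order: WARN, DEBUG, FATAL, ERROR; column 4 is ERROR.
Long rows with host=JK0, level=ERROR: max(609, 942) = 942.

942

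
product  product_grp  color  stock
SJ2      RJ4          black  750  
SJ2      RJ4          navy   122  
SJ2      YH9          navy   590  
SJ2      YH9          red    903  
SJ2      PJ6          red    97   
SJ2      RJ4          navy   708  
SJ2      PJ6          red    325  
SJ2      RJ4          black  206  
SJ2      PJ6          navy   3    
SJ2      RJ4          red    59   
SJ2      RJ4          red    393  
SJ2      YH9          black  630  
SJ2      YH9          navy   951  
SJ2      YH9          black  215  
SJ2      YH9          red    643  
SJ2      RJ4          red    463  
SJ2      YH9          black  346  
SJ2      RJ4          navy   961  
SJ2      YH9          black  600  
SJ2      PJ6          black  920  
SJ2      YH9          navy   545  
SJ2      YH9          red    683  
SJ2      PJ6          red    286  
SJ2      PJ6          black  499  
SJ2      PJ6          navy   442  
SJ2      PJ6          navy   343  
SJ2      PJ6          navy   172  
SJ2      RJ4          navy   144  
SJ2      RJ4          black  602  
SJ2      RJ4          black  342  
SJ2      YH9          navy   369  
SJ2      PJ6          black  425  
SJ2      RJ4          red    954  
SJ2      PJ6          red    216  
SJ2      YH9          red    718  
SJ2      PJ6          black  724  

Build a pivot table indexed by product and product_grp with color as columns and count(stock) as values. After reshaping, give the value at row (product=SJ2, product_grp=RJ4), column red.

4

Rows with product=SJ2, product_grp=RJ4 and color=red: stock values are 59, 393, 463, 954.
4 rows match — count = 4.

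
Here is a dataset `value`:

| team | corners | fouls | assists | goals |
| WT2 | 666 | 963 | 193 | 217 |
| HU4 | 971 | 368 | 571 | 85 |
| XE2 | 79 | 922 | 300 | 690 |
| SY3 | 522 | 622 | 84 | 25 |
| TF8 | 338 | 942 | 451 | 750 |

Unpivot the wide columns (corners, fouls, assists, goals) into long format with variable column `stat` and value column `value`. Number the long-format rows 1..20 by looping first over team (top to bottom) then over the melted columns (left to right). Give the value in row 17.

338

20 rows total (5 × 4). Row 17: index ⌊(17-1)/4⌋ = 4 into team → TF8; (17-1) mod 4 = 0 into the melted columns → corners.
So row 17 is (TF8, corners, 338); value = 338.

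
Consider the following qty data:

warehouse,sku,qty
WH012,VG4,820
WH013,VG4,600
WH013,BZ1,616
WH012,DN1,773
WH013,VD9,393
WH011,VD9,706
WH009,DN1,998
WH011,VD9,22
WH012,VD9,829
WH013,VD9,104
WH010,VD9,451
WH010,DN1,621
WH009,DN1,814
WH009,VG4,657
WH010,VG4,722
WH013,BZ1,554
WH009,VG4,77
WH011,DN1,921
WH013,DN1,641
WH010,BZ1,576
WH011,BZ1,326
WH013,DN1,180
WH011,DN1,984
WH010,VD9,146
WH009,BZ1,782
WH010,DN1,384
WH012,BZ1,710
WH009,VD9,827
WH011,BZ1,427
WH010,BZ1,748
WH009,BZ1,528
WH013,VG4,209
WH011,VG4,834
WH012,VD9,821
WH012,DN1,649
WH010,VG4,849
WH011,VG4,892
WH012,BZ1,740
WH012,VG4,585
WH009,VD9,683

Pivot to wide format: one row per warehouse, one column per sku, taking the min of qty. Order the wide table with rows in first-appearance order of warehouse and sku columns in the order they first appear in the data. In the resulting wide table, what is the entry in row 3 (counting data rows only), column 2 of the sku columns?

326

With rows in first-appearance order of warehouse, row 3 is warehouse=WH011. sku columns in first-appearance order: VG4, BZ1, DN1, VD9; column 2 is BZ1.
Long rows with warehouse=WH011, sku=BZ1: min(326, 427) = 326.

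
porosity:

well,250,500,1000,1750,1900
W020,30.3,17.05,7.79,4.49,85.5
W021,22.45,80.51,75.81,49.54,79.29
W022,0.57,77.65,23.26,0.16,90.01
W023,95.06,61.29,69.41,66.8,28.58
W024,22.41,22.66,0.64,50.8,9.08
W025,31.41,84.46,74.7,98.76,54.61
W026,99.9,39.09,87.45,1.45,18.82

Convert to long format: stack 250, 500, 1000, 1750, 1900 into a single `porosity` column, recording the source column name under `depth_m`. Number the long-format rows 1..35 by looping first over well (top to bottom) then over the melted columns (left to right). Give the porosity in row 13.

35 rows total (7 × 5). Row 13: index ⌊(13-1)/5⌋ = 2 into well → W022; (13-1) mod 5 = 2 into the melted columns → 1000.
So row 13 is (W022, 1000, 23.26); porosity = 23.26.

23.26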